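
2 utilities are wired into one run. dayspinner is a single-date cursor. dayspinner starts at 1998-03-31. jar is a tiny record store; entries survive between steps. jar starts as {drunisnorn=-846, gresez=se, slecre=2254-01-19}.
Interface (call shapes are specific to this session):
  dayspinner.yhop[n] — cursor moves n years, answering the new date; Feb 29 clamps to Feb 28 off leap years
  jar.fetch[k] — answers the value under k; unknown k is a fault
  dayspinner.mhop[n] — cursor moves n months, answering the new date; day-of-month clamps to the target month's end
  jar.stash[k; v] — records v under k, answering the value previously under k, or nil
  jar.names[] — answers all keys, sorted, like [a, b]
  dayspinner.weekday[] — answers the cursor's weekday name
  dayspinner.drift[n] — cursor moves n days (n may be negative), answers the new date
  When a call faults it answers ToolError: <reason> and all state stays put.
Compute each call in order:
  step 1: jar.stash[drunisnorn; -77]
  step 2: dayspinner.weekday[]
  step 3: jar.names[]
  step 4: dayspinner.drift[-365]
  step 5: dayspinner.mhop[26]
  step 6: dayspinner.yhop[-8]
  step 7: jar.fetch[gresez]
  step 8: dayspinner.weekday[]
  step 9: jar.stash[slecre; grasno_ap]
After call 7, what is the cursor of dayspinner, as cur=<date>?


[in] jar.stash k→drunisnorn v→-77
[out] -846
[in] dayspinner.weekday
[out] Tuesday
[in] jar.names
[out] [drunisnorn, gresez, slecre]
[in] dayspinner.drift n→-365
[out] 1997-03-31
[in] dayspinner.mhop n→26
[out] 1999-05-31
[in] dayspinner.yhop n→-8
[out] 1991-05-31
[in] jar.fetch k→gresez
[out] se
[in] dayspinner.weekday
[out] Friday
[in] jar.stash k→slecre v→grasno_ap
[out] 2254-01-19

Answer: cur=1991-05-31


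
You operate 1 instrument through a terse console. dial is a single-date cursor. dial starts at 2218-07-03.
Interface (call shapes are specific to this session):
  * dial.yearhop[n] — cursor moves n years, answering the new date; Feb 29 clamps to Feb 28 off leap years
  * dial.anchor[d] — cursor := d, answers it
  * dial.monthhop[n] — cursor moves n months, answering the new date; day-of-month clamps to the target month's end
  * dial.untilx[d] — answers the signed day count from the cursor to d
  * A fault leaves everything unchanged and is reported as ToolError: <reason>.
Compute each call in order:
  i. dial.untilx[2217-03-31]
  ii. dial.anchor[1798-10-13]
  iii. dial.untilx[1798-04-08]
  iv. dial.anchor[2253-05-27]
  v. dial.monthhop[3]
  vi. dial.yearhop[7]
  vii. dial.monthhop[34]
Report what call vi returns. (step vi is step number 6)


Answer: 2260-08-27

Derivation:
;; untilx(d=2217-03-31) ~> -459
;; anchor(d=1798-10-13) ~> 1798-10-13
;; untilx(d=1798-04-08) ~> -188
;; anchor(d=2253-05-27) ~> 2253-05-27
;; monthhop(n=3) ~> 2253-08-27
;; yearhop(n=7) ~> 2260-08-27
;; monthhop(n=34) ~> 2263-06-27


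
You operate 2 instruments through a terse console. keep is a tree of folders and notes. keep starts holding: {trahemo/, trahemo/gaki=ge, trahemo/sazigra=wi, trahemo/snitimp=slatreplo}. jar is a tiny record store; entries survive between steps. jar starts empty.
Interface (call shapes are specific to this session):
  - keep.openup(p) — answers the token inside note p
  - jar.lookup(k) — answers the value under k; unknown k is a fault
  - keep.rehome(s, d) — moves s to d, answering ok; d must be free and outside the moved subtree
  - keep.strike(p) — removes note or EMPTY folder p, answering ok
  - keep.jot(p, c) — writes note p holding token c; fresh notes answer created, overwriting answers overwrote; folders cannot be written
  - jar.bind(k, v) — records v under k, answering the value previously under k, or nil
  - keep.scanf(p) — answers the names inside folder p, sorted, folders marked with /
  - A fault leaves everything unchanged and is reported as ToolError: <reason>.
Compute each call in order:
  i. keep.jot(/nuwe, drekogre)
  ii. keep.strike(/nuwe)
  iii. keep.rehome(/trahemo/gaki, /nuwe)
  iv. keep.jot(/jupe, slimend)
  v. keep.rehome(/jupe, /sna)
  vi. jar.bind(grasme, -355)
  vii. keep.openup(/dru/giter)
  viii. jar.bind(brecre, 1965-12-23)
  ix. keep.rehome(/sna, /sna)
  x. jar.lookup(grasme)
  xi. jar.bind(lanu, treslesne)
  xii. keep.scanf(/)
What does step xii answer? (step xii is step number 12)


I try jot using /nuwe, drekogre, → created.
I invoke strike using /nuwe, — result: ok.
Now I run rehome using /trahemo/gaki, /nuwe: ok.
Next I call jot using /jupe, slimend, yielding created.
I try rehome using /jupe, /sna, and get ok.
I try bind using grasme, -355, — result: nil.
I run openup using /dru/giter, and get ToolError: not found.
I invoke bind using brecre, 1965-12-23, yielding nil.
I run rehome using /sna, /sna, giving ToolError: exists.
I use lookup using grasme: -355.
Next I call bind using lanu, treslesne, yielding nil.
I invoke scanf using /, → [nuwe, sna, trahemo/].

Answer: [nuwe, sna, trahemo/]


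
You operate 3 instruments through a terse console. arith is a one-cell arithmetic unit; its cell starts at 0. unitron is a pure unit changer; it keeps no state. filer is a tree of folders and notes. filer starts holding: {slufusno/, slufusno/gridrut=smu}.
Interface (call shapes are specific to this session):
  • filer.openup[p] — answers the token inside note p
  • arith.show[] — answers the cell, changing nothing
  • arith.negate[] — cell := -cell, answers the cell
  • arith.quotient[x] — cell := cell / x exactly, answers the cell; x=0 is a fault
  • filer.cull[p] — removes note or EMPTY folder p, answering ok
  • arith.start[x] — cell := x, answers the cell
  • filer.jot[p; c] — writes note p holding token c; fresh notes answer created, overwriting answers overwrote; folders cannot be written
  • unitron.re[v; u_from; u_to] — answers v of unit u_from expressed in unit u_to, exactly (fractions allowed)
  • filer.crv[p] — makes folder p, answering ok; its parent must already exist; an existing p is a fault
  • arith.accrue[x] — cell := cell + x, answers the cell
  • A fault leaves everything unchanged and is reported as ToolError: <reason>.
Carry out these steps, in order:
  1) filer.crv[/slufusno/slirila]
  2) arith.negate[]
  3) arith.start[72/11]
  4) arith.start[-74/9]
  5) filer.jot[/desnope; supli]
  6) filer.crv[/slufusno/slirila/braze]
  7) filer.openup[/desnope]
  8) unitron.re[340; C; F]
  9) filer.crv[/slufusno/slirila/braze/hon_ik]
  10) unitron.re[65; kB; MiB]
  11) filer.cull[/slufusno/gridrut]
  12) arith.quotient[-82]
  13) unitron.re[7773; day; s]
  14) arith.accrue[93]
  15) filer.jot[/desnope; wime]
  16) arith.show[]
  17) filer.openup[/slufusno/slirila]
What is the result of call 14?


I run crv on /slufusno/slirila, and see ok.
I invoke negate, which returns 0.
I call start on 72/11, and get 72/11.
I run start on -74/9: -74/9.
Calling jot on /desnope, supli, which returns created.
Invoking crv on /slufusno/slirila/braze: ok.
Invoking openup on /desnope, → supli.
I try re on 340, C, F, and see 644.
Using crv on /slufusno/slirila/braze/hon_ik, which returns ok.
Next I call re on 65, kB, MiB, giving 8125/131072.
Then cull on /slufusno/gridrut, and get ok.
I invoke quotient on -82, which returns 37/369.
Then re on 7773, day, s, giving 671587200.
Then accrue on 93, giving 34354/369.
Using jot on /desnope, wime, which returns overwrote.
I use show(), and observe 34354/369.
I invoke openup on /slufusno/slirila, which returns ToolError: is a directory.

Answer: 34354/369


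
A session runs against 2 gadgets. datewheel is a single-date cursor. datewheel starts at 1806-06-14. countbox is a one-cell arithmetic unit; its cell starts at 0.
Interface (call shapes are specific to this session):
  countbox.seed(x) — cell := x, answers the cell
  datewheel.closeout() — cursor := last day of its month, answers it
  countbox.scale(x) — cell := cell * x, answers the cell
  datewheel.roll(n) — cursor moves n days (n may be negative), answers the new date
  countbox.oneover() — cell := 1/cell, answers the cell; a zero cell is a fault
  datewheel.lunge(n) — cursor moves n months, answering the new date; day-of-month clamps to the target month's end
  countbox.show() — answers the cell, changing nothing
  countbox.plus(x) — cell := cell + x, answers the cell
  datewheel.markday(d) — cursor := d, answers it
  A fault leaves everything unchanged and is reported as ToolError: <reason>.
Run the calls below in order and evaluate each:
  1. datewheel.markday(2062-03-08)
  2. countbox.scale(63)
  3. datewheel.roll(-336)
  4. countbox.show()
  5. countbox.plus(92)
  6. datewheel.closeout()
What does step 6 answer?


Using datewheel.markday on d='2062-03-08', giving 2062-03-08.
Invoking countbox.scale on x='63', — result: 0.
Then datewheel.roll on n='-336', giving 2061-04-06.
Next I call countbox.show, and observe 0.
I invoke countbox.plus on x='92', and get 92.
I invoke datewheel.closeout(), and observe 2061-04-30.

Answer: 2061-04-30


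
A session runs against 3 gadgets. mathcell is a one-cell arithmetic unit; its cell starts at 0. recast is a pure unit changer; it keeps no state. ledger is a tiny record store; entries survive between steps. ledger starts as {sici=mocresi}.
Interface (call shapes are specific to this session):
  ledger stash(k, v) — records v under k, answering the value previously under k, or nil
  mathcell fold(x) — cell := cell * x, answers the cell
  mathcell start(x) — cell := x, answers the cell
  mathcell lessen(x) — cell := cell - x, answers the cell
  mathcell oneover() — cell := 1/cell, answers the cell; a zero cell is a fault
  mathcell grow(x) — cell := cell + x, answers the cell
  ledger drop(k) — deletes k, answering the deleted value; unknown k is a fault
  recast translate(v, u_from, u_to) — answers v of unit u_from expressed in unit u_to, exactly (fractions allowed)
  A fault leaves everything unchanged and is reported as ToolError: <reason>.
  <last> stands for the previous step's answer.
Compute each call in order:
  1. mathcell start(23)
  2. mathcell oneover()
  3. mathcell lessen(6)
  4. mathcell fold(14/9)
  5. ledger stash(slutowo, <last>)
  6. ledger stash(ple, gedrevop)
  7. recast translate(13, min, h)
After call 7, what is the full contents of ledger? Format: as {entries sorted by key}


Answer: {ple=gedrevop, sici=mocresi, slutowo=-1918/207}

Derivation:
Calling mathcell start on x='23', and get 23.
Using mathcell oneover(), and see 1/23.
Now I run mathcell lessen on x='6', which returns -137/23.
Invoking mathcell fold on x='14/9', which returns -1918/207.
Using ledger stash on k='slutowo', v='<last>', giving nil.
Next I call ledger stash on k='ple', v='gedrevop': nil.
Using recast translate on v='13', u_from='min', u_to='h', which returns 13/60.


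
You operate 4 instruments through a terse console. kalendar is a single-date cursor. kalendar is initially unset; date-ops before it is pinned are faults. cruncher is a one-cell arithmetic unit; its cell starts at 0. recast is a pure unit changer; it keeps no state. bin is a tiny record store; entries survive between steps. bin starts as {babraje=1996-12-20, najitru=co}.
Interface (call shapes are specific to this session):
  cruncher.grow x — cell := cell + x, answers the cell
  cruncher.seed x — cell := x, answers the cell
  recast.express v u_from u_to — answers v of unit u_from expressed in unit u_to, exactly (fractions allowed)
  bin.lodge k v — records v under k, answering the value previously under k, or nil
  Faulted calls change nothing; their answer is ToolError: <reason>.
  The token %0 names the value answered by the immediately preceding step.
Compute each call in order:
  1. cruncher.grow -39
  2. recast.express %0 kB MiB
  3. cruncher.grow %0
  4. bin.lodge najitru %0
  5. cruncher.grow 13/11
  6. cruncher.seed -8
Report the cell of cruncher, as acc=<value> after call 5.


I call grow with x→-39, → -39.
Invoking express with v→%0, u_from→kB, u_to→MiB, and observe -4875/131072.
Calling grow with x→%0, — result: -5116683/131072.
Next I call lodge with k→najitru, v→%0: co.
I call grow with x→13/11, and see -54579577/1441792.
Using seed with x→-8, → -8.

Answer: acc=-54579577/1441792


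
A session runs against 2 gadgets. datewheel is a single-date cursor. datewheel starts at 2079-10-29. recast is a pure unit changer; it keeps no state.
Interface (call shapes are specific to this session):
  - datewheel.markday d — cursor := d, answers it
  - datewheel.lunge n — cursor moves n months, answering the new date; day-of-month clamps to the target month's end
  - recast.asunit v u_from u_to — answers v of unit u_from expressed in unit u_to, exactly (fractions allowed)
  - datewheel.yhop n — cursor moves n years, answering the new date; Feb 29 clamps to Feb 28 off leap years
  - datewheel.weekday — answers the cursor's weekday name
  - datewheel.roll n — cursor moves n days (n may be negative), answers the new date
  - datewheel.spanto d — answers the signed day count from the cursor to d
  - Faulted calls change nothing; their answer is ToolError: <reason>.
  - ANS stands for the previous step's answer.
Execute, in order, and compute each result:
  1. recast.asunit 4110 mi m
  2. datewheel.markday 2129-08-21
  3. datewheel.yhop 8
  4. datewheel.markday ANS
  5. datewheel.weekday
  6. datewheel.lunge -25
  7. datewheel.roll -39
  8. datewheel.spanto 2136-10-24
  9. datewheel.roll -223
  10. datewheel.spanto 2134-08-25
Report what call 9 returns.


Answer: 2134-11-01

Derivation:
Step: asunit[v: 4110; u_from: mi; u_to: m]
Result: 165360096/25
Step: markday[d: 2129-08-21]
Result: 2129-08-21
Step: yhop[n: 8]
Result: 2137-08-21
Step: markday[d: ANS]
Result: 2137-08-21
Step: weekday[]
Result: Wednesday
Step: lunge[n: -25]
Result: 2135-07-21
Step: roll[n: -39]
Result: 2135-06-12
Step: spanto[d: 2136-10-24]
Result: 500
Step: roll[n: -223]
Result: 2134-11-01
Step: spanto[d: 2134-08-25]
Result: -68


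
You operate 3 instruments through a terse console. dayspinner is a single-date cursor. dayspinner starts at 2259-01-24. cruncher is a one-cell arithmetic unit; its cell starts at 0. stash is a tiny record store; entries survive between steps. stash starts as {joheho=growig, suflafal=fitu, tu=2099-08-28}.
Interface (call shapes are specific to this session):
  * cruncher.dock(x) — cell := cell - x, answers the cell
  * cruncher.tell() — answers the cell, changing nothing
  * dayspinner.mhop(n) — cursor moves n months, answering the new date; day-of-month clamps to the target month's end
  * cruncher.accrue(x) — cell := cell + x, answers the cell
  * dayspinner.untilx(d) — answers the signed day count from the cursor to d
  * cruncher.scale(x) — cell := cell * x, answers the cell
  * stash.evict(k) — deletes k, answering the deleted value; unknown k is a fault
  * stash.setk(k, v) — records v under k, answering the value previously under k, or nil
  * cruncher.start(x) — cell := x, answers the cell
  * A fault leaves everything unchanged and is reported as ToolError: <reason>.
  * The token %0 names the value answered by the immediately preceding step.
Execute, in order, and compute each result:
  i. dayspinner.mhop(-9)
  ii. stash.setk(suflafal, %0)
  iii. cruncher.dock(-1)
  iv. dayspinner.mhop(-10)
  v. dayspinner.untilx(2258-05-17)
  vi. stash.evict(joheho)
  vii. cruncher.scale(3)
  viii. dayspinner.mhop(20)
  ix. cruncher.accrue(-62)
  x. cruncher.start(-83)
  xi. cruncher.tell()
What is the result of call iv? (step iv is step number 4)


Answer: 2257-06-24

Derivation:
! mhop(-9) : 2258-04-24
! setk(suflafal, %0) : fitu
! dock(-1) : 1
! mhop(-10) : 2257-06-24
! untilx(2258-05-17) : 327
! evict(joheho) : growig
! scale(3) : 3
! mhop(20) : 2259-02-24
! accrue(-62) : -59
! start(-83) : -83
! tell() : -83


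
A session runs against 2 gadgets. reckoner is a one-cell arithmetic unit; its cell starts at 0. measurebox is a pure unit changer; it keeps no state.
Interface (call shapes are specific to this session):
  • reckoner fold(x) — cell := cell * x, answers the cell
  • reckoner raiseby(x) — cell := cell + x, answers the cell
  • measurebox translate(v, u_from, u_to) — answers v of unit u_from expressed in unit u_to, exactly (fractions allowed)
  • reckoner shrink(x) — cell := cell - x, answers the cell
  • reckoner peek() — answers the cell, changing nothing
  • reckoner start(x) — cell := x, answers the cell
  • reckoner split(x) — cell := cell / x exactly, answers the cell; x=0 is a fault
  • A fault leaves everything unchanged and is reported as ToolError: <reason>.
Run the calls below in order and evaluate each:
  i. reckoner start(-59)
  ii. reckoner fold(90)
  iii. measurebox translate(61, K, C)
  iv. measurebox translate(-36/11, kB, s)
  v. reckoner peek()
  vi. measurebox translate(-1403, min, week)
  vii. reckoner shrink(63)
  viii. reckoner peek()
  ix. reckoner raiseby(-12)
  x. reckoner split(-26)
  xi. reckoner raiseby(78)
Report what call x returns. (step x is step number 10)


Answer: 5385/26

Derivation:
I try reckoner start using x='-59', and get -59.
Next I call reckoner fold using x='90', which returns -5310.
Calling measurebox translate using v='61', u_from='K', u_to='C', and see -4243/20.
Then measurebox translate using v='-36/11', u_from='kB', u_to='s': ToolError: incompatible units.
I call reckoner peek(), — result: -5310.
Calling measurebox translate using v='-1403', u_from='min', u_to='week', → -1403/10080.
Using reckoner shrink using x='63', which returns -5373.
Now I run reckoner peek, and observe -5373.
Invoking reckoner raiseby using x='-12', which returns -5385.
Invoking reckoner split using x='-26', yielding 5385/26.
Now I run reckoner raiseby using x='78', which returns 7413/26.


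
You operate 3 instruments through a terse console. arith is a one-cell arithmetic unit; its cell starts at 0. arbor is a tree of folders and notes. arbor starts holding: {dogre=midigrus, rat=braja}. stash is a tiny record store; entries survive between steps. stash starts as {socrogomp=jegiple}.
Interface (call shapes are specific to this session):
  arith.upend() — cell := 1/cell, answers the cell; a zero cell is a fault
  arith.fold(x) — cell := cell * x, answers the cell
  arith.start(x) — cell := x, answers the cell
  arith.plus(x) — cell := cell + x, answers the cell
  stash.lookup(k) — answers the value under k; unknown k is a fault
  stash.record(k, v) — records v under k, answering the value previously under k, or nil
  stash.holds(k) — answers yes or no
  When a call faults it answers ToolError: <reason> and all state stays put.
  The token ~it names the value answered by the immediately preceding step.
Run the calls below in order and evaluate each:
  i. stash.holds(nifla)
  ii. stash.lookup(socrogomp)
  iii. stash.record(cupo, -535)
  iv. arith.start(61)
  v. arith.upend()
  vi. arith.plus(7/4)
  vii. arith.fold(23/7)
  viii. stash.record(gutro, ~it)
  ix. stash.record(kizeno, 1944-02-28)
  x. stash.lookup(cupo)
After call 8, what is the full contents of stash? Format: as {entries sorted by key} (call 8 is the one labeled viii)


CALL stash.holds[k=nifla]
RET  no
CALL stash.lookup[k=socrogomp]
RET  jegiple
CALL stash.record[k=cupo; v=-535]
RET  nil
CALL arith.start[x=61]
RET  61
CALL arith.upend[]
RET  1/61
CALL arith.plus[x=7/4]
RET  431/244
CALL arith.fold[x=23/7]
RET  9913/1708
CALL stash.record[k=gutro; v=~it]
RET  nil
CALL stash.record[k=kizeno; v=1944-02-28]
RET  nil
CALL stash.lookup[k=cupo]
RET  -535

Answer: {cupo=-535, gutro=9913/1708, socrogomp=jegiple}


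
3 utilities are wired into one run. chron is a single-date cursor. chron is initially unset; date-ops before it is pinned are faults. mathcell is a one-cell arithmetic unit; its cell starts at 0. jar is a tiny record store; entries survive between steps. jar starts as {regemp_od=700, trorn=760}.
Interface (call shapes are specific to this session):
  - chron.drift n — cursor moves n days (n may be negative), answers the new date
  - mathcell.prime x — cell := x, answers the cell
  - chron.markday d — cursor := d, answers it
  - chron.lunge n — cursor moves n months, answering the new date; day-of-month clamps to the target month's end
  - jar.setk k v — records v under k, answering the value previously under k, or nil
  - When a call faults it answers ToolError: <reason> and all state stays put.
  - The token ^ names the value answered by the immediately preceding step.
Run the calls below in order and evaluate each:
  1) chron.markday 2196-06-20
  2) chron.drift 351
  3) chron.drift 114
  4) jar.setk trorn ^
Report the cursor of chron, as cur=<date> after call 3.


I invoke chron.markday(d: 2196-06-20), — result: 2196-06-20.
Next I call chron.drift(n: 351), which returns 2197-06-06.
Invoking chron.drift(n: 114), and see 2197-09-28.
I invoke jar.setk(k: trorn, v: ^), yielding 760.

Answer: cur=2197-09-28


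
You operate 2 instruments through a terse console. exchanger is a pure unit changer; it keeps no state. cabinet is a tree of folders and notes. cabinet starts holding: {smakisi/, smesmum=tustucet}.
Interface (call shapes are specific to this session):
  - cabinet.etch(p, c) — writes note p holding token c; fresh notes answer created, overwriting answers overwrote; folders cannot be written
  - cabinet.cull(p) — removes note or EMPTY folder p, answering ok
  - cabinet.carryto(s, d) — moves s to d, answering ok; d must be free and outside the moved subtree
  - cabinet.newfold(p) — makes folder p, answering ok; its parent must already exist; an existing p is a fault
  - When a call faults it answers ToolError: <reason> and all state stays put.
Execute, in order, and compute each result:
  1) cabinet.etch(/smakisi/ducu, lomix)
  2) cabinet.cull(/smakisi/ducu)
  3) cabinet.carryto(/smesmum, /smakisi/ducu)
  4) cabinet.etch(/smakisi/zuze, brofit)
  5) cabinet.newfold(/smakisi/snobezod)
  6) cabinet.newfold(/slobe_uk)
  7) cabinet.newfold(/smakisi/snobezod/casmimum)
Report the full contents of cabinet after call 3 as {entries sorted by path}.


Answer: {smakisi/, smakisi/ducu=tustucet}

Derivation:
~$ etch p: /smakisi/ducu c: lomix
[out] created
~$ cull p: /smakisi/ducu
[out] ok
~$ carryto s: /smesmum d: /smakisi/ducu
[out] ok
~$ etch p: /smakisi/zuze c: brofit
[out] created
~$ newfold p: /smakisi/snobezod
[out] ok
~$ newfold p: /slobe_uk
[out] ok
~$ newfold p: /smakisi/snobezod/casmimum
[out] ok


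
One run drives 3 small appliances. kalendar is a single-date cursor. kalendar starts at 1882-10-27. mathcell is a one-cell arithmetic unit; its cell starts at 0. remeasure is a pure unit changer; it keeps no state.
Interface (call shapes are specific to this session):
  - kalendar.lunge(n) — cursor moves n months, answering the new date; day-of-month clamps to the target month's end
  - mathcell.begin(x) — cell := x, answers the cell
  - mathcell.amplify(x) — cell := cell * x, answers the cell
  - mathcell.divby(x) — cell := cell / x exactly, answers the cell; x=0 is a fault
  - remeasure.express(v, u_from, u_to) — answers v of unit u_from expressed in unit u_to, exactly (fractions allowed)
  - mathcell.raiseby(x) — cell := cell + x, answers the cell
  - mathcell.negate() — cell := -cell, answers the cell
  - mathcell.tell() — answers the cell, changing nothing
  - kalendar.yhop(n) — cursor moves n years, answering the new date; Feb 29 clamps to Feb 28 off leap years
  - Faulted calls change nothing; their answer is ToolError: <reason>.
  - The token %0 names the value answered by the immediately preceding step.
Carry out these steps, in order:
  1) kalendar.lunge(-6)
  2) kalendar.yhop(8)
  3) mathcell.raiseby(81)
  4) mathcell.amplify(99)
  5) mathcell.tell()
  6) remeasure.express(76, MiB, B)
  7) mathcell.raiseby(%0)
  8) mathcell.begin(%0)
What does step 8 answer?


~$ kalendar.lunge -6
= 1882-04-27
~$ kalendar.yhop 8
= 1890-04-27
~$ mathcell.raiseby 81
= 81
~$ mathcell.amplify 99
= 8019
~$ mathcell.tell
= 8019
~$ remeasure.express 76 MiB B
= 79691776
~$ mathcell.raiseby %0
= 79699795
~$ mathcell.begin %0
= 79699795

Answer: 79699795


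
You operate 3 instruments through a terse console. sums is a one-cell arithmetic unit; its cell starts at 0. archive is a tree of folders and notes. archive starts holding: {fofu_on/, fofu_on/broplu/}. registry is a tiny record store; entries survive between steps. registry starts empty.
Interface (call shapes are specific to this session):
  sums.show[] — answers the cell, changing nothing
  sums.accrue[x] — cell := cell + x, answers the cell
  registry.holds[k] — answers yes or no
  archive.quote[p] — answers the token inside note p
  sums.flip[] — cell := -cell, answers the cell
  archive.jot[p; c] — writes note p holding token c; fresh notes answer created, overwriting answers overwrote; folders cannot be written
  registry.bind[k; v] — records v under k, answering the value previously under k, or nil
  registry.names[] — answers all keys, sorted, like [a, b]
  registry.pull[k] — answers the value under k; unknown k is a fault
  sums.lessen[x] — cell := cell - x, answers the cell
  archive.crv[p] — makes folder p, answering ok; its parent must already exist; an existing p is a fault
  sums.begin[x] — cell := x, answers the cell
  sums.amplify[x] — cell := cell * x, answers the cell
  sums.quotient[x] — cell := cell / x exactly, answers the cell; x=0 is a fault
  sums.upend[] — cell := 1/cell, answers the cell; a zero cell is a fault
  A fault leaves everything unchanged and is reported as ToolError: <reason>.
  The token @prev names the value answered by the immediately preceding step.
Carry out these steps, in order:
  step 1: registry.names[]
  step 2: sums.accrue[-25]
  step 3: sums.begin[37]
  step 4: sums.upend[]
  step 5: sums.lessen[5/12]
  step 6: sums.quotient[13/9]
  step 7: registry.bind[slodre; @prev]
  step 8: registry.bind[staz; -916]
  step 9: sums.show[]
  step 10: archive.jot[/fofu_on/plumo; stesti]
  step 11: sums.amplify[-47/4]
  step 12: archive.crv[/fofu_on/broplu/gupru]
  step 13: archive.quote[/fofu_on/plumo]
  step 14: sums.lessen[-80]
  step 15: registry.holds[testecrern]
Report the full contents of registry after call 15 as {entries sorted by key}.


-- 1. registry.names() -> []
-- 2. sums.accrue(x='-25') -> -25
-- 3. sums.begin(x='37') -> 37
-- 4. sums.upend() -> 1/37
-- 5. sums.lessen(x='5/12') -> -173/444
-- 6. sums.quotient(x='13/9') -> -519/1924
-- 7. registry.bind(k='slodre', v='@prev') -> nil
-- 8. registry.bind(k='staz', v='-916') -> nil
-- 9. sums.show() -> -519/1924
-- 10. archive.jot(p='/fofu_on/plumo', c='stesti') -> created
-- 11. sums.amplify(x='-47/4') -> 24393/7696
-- 12. archive.crv(p='/fofu_on/broplu/gupru') -> ok
-- 13. archive.quote(p='/fofu_on/plumo') -> stesti
-- 14. sums.lessen(x='-80') -> 640073/7696
-- 15. registry.holds(k='testecrern') -> no

Answer: {slodre=-519/1924, staz=-916}


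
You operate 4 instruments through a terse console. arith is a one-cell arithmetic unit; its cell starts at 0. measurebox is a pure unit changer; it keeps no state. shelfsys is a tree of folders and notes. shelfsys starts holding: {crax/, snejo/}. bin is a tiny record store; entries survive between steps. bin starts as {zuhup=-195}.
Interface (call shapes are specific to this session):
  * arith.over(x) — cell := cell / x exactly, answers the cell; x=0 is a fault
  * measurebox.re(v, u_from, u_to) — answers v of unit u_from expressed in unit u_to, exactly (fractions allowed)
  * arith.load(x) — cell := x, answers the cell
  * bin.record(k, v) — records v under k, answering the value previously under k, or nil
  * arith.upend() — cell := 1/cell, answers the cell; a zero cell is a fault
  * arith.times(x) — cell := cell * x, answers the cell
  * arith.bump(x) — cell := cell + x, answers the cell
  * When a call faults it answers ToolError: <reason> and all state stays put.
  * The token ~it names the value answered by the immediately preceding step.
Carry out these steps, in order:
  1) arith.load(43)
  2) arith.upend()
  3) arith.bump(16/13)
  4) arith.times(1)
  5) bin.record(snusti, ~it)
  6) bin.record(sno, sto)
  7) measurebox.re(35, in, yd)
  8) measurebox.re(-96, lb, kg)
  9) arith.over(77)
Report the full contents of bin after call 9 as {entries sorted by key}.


Answer: {sno=sto, snusti=701/559, zuhup=-195}

Derivation:
Then arith.load(x: 43), → 43.
Now I run arith.upend(), which returns 1/43.
Using arith.bump(x: 16/13), → 701/559.
Next I call arith.times(x: 1), and observe 701/559.
I invoke bin.record(k: snusti, v: ~it), which returns nil.
Next I call bin.record(k: sno, v: sto), which returns nil.
Then measurebox.re(v: 35, u_from: in, u_to: yd), which returns 35/36.
Using measurebox.re(v: -96, u_from: lb, u_to: kg), which returns -136077711/3125000.
I call arith.over(x: 77), and get 701/43043.


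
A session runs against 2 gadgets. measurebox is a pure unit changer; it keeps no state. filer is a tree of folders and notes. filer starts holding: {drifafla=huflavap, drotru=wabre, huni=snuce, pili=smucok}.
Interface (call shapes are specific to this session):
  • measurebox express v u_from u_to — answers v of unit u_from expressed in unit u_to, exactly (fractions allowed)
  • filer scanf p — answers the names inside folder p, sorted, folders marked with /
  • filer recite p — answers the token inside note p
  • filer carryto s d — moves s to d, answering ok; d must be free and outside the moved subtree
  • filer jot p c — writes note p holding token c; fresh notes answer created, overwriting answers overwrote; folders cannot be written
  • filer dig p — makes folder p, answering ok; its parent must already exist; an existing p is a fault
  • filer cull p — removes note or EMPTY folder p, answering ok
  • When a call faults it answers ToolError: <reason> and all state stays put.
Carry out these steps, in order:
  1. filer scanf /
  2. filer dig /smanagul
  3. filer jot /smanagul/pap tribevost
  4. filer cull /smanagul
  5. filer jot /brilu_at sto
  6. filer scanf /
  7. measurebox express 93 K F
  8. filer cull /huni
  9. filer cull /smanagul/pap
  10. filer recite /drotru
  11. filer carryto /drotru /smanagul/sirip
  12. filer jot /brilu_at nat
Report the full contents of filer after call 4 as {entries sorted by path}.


Answer: {drifafla=huflavap, drotru=wabre, huni=snuce, pili=smucok, smanagul/, smanagul/pap=tribevost}

Derivation:
I run filer scanf on p='/', yielding [drifafla, drotru, huni, pili].
Invoking filer dig on p='/smanagul', and see ok.
Calling filer jot on p='/smanagul/pap', c='tribevost', and see created.
Invoking filer cull on p='/smanagul', which returns ToolError: not empty.
I try filer jot on p='/brilu_at', c='sto', giving created.
Next I call filer scanf on p='/', yielding [brilu_at, drifafla, drotru, huni, pili, smanagul/].
Using measurebox express on v='93', u_from='K', u_to='F': -29227/100.
Invoking filer cull on p='/huni', and observe ok.
I try filer cull on p='/smanagul/pap', and see ok.
I try filer recite on p='/drotru': wabre.
I use filer carryto on s='/drotru', d='/smanagul/sirip': ok.
I try filer jot on p='/brilu_at', c='nat', and get overwrote.


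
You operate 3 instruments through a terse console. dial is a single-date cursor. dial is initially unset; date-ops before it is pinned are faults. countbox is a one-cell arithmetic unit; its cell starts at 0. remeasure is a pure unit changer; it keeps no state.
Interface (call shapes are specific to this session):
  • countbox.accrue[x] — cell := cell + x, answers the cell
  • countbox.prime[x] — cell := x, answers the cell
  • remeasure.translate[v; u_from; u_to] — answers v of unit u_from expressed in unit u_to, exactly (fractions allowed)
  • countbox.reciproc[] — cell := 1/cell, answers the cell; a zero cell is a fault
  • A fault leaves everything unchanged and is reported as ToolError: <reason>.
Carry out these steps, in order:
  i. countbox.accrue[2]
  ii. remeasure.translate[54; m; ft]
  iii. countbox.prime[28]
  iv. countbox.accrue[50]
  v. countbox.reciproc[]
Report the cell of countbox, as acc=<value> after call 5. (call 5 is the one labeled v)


-> countbox.accrue(x: 2)
<- 2
-> remeasure.translate(v: 54, u_from: m, u_to: ft)
<- 22500/127
-> countbox.prime(x: 28)
<- 28
-> countbox.accrue(x: 50)
<- 78
-> countbox.reciproc()
<- 1/78

Answer: acc=1/78


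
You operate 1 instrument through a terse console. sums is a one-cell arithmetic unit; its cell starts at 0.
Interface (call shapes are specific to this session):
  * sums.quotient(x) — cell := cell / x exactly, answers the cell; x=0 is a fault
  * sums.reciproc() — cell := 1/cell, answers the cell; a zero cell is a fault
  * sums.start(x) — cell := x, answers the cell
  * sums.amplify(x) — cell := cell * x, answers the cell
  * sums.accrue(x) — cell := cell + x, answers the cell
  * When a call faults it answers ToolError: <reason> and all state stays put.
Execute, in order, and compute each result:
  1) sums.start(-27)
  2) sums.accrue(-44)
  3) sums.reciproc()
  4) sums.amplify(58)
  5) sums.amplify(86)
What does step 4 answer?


Answer: -58/71

Derivation:
% sums.start x='-27'
= -27
% sums.accrue x='-44'
= -71
% sums.reciproc
= -1/71
% sums.amplify x='58'
= -58/71
% sums.amplify x='86'
= -4988/71


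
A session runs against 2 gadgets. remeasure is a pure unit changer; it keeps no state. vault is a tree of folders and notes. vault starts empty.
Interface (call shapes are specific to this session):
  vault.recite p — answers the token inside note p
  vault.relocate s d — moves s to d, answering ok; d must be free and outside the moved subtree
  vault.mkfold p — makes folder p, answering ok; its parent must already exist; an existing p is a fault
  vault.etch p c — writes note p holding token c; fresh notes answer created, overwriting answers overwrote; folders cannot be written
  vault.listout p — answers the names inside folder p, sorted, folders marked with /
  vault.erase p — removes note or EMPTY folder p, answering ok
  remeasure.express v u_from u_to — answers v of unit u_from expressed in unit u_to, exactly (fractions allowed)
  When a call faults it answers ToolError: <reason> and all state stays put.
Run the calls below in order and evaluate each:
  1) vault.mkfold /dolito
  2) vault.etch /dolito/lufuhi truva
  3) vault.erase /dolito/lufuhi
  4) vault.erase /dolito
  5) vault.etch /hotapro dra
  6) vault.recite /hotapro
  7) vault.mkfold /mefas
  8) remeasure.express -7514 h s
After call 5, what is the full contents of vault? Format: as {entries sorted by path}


I call vault.mkfold(p→/dolito), and observe ok.
Calling vault.etch(p→/dolito/lufuhi, c→truva), and observe created.
I invoke vault.erase(p→/dolito/lufuhi), which returns ok.
Now I run vault.erase(p→/dolito), and observe ok.
Calling vault.etch(p→/hotapro, c→dra), — result: created.
I call vault.recite(p→/hotapro), giving dra.
Calling vault.mkfold(p→/mefas), → ok.
Using remeasure.express(v→-7514, u_from→h, u_to→s), — result: -27050400.

Answer: {hotapro=dra}


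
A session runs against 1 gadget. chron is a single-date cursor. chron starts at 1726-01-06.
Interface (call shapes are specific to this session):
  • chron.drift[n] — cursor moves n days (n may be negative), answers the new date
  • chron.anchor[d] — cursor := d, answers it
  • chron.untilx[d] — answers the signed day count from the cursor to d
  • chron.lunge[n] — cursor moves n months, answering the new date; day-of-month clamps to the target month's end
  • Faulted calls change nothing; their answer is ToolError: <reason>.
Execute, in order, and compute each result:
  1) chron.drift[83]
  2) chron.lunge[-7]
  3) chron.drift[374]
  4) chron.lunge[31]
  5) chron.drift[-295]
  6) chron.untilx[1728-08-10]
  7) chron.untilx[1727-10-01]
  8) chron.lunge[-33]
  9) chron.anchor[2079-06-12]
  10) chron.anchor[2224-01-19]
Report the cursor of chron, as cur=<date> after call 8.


I try chron.drift with n='83', and get 1726-03-30.
Calling chron.lunge with n='-7', giving 1725-08-30.
Next I call chron.drift with n='374', and get 1726-09-08.
I use chron.lunge with n='31', and see 1729-04-08.
Then chron.drift with n='-295', → 1728-06-17.
I invoke chron.untilx with d='1728-08-10': 54.
I call chron.untilx with d='1727-10-01', giving -260.
Invoking chron.lunge with n='-33': 1725-09-17.
I try chron.anchor with d='2079-06-12': 2079-06-12.
Now I run chron.anchor with d='2224-01-19', and observe 2224-01-19.

Answer: cur=1725-09-17


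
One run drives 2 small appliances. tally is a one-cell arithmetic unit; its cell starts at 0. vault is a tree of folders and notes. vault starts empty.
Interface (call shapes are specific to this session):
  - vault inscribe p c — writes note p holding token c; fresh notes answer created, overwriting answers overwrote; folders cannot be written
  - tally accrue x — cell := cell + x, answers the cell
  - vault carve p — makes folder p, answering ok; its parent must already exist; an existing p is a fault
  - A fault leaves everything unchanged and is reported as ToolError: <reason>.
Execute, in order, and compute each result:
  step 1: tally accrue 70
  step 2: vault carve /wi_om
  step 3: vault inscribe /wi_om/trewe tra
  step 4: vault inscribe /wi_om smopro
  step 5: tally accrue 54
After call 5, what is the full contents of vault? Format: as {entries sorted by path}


> tally accrue x=70
= 70
> vault carve p=/wi_om
= ok
> vault inscribe p=/wi_om/trewe c=tra
= created
> vault inscribe p=/wi_om c=smopro
= ToolError: is a directory
> tally accrue x=54
= 124

Answer: {wi_om/, wi_om/trewe=tra}


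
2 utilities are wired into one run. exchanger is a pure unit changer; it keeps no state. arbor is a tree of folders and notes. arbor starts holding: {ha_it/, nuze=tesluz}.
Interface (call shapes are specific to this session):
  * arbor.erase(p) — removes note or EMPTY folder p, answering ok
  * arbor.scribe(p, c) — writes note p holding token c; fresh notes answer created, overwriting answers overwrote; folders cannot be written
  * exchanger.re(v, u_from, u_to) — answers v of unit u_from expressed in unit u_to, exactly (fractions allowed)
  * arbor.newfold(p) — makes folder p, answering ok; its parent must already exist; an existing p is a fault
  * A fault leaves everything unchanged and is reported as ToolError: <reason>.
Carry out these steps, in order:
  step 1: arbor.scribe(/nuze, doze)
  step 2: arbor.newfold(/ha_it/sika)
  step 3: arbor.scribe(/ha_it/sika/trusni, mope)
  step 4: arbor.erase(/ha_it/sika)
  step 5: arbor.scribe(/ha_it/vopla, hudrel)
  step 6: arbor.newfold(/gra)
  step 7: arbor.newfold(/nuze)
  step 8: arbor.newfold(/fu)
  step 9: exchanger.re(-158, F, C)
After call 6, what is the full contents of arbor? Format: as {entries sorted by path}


Answer: {gra/, ha_it/, ha_it/sika/, ha_it/sika/trusni=mope, ha_it/vopla=hudrel, nuze=doze}

Derivation:
Using arbor.scribe using p: /nuze, c: doze, yielding overwrote.
I run arbor.newfold using p: /ha_it/sika, — result: ok.
I run arbor.scribe using p: /ha_it/sika/trusni, c: mope, giving created.
I run arbor.erase using p: /ha_it/sika, and see ToolError: not empty.
I call arbor.scribe using p: /ha_it/vopla, c: hudrel, → created.
Then arbor.newfold using p: /gra: ok.
I call arbor.newfold using p: /nuze, → ToolError: exists.
Then arbor.newfold using p: /fu, which returns ok.
Invoking exchanger.re using v: -158, u_from: F, u_to: C, giving -950/9.


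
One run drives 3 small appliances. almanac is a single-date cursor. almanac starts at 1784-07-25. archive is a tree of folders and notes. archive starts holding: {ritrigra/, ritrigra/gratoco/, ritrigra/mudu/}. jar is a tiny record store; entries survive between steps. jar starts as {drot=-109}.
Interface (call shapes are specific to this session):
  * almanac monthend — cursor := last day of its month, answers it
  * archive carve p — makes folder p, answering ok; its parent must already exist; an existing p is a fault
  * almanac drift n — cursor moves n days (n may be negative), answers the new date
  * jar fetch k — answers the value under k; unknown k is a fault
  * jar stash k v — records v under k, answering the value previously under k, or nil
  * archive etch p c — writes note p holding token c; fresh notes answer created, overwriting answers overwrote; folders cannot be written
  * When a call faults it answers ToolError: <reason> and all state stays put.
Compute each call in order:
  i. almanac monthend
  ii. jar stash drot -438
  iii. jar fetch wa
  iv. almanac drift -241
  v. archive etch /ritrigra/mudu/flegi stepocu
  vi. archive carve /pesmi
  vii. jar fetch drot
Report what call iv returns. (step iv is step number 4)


! 1. almanac monthend() : 1784-07-31
! 2. jar stash(k→drot, v→-438) : -109
! 3. jar fetch(k→wa) : ToolError: no such key wa
! 4. almanac drift(n→-241) : 1783-12-03
! 5. archive etch(p→/ritrigra/mudu/flegi, c→stepocu) : created
! 6. archive carve(p→/pesmi) : ok
! 7. jar fetch(k→drot) : -438

Answer: 1783-12-03
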